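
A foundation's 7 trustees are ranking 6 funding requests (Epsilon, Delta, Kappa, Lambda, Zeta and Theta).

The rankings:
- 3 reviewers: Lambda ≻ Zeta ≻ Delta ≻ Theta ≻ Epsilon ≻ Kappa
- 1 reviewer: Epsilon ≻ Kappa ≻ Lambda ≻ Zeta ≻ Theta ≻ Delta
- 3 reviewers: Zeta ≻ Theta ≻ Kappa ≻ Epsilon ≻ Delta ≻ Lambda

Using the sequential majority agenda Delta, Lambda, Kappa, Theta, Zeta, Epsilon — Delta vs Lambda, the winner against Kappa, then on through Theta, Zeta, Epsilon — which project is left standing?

Round 1: Delta vs Lambda — 3–4, Lambda advances.
Round 2: Lambda vs Kappa — 3–4, Kappa advances.
Round 3: Kappa vs Theta — 1–6, Theta advances.
Round 4: Theta vs Zeta — 0–7, Zeta advances.
Round 5: Zeta vs Epsilon — 6–1, Zeta advances.
Zeta survives the agenda.

Zeta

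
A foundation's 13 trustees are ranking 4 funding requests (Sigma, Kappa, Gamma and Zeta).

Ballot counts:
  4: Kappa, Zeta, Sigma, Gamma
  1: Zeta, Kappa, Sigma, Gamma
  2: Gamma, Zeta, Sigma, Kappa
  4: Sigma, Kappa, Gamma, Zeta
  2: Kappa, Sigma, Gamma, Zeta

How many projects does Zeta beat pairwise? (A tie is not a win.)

Zeta against each rival (13 reviewers):
Zeta vs Sigma: Zeta, 7–6.
Zeta vs Kappa: Zeta preferred on 1+2 = 3 ballots; Kappa wins 10–3.
Zeta vs Gamma: Zeta is ranked higher on 4+1 = 5 ballots, Gamma on 8. Gamma wins 8–5.
Zeta beats Sigma; loses to Kappa, Gamma — 1 pairwise win.

1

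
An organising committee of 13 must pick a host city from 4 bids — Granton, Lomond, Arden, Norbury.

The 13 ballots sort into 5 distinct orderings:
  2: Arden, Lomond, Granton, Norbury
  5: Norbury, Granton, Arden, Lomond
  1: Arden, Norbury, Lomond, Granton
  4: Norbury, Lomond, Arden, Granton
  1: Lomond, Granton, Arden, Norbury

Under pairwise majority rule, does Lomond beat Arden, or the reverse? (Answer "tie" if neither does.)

Ballots ranking Lomond above Arden: 4 + 1 = 5.
Ballots ranking Arden above Lomond: 13 − 5 = 8.
Arden wins the head-to-head 8–5.

Arden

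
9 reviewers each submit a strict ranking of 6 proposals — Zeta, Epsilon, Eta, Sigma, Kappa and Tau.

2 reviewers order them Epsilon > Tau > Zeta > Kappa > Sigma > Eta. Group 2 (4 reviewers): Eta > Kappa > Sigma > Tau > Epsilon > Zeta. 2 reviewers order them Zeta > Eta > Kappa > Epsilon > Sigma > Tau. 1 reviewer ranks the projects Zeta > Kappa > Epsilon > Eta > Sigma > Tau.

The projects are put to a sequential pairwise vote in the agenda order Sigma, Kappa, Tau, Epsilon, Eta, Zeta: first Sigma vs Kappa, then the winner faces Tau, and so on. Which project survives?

Zeta

Round 1: Sigma vs Kappa — 0–9, Kappa advances.
Round 2: Kappa vs Tau — 7–2, Kappa advances.
Round 3: Kappa vs Epsilon — 7–2, Kappa advances.
Round 4: Kappa vs Eta — 3–6, Eta advances.
Round 5: Eta vs Zeta — 4–5, Zeta advances.
The agenda winner is Zeta.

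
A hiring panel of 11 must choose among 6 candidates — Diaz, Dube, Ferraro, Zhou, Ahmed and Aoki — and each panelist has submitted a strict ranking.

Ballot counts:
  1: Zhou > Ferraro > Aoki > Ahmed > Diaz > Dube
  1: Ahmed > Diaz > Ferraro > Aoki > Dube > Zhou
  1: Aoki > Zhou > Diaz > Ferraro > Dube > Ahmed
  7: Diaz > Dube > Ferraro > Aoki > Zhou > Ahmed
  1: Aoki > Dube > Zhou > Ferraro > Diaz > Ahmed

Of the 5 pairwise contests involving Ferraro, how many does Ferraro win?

3

Ferraro against each rival (11 committee members):
Ferraro vs Diaz: Diaz wins 9–2.
Ferraro vs Dube: 1+1+1 = 3 for Ferraro, 8 for Dube — Dube by 8–3.
Ferraro–Zhou: Ferraro 8–3.
Ferraro vs Ahmed: Ferraro wins 10–1.
Ferraro–Aoki: Ferraro 9–2.
Ferraro beats Zhou, Ahmed, Aoki; loses to Diaz, Dube — 3 pairwise wins.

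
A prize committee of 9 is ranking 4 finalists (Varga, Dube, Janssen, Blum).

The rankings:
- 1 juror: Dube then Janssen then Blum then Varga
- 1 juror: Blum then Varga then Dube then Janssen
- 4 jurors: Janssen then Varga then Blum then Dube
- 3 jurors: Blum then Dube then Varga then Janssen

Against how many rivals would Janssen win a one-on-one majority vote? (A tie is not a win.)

Janssen against each rival (9 jurors):
Janssen vs Varga: 5 to 4, Janssen.
Janssen vs Dube: Dube wins 5–4.
Janssen vs Blum: Janssen preferred on 1+4 = 5 ballots; Janssen wins 5–4.
Janssen beats Varga, Blum; loses to Dube — 2 pairwise wins.

2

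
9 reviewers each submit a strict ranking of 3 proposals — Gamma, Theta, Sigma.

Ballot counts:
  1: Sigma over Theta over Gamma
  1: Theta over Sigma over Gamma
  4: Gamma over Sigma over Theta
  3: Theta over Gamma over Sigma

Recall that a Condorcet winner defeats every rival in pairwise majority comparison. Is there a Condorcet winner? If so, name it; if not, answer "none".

Pairwise majorities:
Gamma vs Theta: Gamma is ranked higher on 4 ballots, Theta on 5. Theta wins 5–4.
Gamma vs Sigma: Gamma preferred on 4+3 = 7 ballots; Gamma wins 7–2.
Theta vs Sigma: 4 to 5, Sigma.
Every project loses at least once (Gamma loses to Theta; Theta loses to Sigma; Sigma loses to Gamma). The majority relation contains the cycle Gamma > Sigma > Theta > Gamma, so there is no Condorcet winner.

none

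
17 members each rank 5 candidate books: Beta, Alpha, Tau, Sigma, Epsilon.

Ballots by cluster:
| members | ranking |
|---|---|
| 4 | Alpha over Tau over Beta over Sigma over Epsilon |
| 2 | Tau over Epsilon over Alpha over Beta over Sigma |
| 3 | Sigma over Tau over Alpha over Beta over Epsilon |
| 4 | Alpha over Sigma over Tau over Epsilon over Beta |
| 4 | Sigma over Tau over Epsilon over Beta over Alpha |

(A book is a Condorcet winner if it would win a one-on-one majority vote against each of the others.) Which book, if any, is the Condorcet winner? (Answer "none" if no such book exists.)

Pairwise majorities:
Beta vs Alpha: Alpha wins 13–4.
Beta vs Tau: Beta is ranked higher on 0 ballots, Tau on 17. Tau wins 17–0.
Beta vs Sigma: Sigma wins 11–6.
Beta vs Epsilon: 7 to 10, Epsilon.
Alpha vs Tau: Alpha is ranked higher on 4+4 = 8 ballots, Tau on 9. Tau wins 9–8.
Alpha vs Sigma: Alpha, 10–7.
Alpha vs Epsilon: 11 to 6, Alpha.
Tau–Sigma: Sigma 11–6.
Tau vs Epsilon: Tau wins 17–0.
Sigma vs Epsilon: Sigma is ranked higher on 4+3+4+4 = 15 ballots, Epsilon on 2. Sigma wins 15–2.
Every book loses at least once (Beta loses to Alpha; Alpha loses to Tau; Tau loses to Sigma; Sigma loses to Alpha; Epsilon loses to Alpha). The majority relation contains the cycle Alpha > Sigma > Tau > Alpha, so there is no Condorcet winner.

none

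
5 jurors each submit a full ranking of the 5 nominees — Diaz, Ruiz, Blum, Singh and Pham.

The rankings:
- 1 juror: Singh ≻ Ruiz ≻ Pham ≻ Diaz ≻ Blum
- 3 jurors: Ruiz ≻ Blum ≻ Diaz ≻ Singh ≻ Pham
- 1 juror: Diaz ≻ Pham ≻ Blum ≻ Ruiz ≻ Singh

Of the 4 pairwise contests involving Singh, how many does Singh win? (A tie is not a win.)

Singh against each rival (5 jurors):
Singh vs Diaz: 1 to 4, Diaz.
Singh vs Ruiz: Ruiz wins 4–1.
Singh vs Blum: 1 for Singh, 4 for Blum — Blum by 4–1.
Singh vs Pham: Singh is ranked higher on 1+3 = 4 ballots, Pham on 1. Singh wins 4–1.
Singh beats Pham; loses to Diaz, Ruiz, Blum — 1 pairwise win.

1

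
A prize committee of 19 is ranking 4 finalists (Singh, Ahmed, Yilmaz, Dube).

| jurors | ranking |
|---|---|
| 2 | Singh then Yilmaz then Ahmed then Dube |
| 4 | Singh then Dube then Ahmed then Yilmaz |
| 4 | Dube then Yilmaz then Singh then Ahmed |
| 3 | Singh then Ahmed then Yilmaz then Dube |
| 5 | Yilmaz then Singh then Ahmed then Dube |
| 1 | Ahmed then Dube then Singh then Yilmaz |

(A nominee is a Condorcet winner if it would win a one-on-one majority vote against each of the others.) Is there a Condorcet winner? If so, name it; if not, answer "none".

Head-to-head results (19 jurors):
Singh vs Ahmed: Singh preferred on 2+4+4+3+5 = 18 ballots; Singh wins 18–1.
Singh vs Yilmaz: Singh is ranked higher on 2+4+3+1 = 10 ballots, Yilmaz on 9. Singh wins 10–9.
Singh vs Dube: 2+4+3+5 = 14 for Singh, 5 for Dube — Singh by 14–5.
Ahmed vs Yilmaz: Ahmed preferred on 4+3+1 = 8 ballots; Yilmaz wins 11–8.
Ahmed vs Dube: Ahmed preferred on 2+3+5+1 = 11 ballots; Ahmed wins 11–8.
Yilmaz vs Dube: 2+3+5 = 10 for Yilmaz, 9 for Dube — Yilmaz by 10–9.
Only Singh has no losses; Singh is the Condorcet winner.

Singh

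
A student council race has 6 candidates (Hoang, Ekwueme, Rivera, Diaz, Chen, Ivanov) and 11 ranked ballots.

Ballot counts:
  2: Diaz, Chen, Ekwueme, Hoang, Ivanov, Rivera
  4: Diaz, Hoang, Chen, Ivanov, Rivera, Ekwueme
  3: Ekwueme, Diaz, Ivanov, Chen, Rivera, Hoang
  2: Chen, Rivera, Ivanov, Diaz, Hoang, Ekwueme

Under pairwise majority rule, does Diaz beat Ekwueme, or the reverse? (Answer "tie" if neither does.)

Ballots ranking Diaz above Ekwueme: 2 + 4 + 2 = 8.
Ballots ranking Ekwueme above Diaz: 11 − 8 = 3.
Diaz wins the head-to-head 8–3.

Diaz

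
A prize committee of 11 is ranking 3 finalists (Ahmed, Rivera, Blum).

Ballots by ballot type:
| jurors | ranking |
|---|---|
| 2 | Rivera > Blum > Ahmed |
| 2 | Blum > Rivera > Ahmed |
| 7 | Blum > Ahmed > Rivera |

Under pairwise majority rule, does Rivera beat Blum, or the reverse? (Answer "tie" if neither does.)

Blum

Ballots ranking Rivera above Blum: 2.
Ballots ranking Blum above Rivera: 11 − 2 = 9.
Blum wins the head-to-head 9–2.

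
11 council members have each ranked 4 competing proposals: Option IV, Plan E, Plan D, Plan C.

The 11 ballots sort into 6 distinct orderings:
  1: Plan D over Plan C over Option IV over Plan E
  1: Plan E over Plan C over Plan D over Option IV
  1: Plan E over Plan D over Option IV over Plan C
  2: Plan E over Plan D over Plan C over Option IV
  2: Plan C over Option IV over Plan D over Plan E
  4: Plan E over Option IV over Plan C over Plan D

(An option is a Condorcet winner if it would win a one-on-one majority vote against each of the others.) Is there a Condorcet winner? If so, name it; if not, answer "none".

Head-to-head results (11 council members):
Option IV vs Plan E: Plan E, 8–3.
Option IV–Plan D: Option IV 6–5.
Option IV vs Plan C: 5 to 6, Plan C.
Plan E vs Plan D: 1+1+2+4 = 8 for Plan E, 3 for Plan D — Plan E by 8–3.
Plan E vs Plan C: Plan E preferred on 1+1+2+4 = 8 ballots; Plan E wins 8–3.
Plan D–Plan C: Plan C 7–4.
Plan E defeats every rival head-to-head and is the Condorcet winner.

Plan E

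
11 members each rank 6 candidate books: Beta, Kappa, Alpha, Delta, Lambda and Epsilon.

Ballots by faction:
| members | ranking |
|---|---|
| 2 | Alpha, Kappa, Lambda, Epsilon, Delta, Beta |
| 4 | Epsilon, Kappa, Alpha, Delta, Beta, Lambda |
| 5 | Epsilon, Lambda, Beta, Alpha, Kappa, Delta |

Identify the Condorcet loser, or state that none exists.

Beta

Pairwise majorities:
Beta vs Kappa: 5 for Beta, 6 for Kappa — Kappa by 6–5.
Beta vs Alpha: Beta preferred on 5 ballots; Alpha wins 6–5.
Beta vs Delta: 5 for Beta, 6 for Delta — Delta by 6–5.
Beta–Lambda: Lambda 7–4.
Beta vs Epsilon: Beta is ranked higher on 0 ballots, Epsilon on 11. Epsilon wins 11–0.
Kappa vs Alpha: Alpha, 7–4.
Kappa vs Delta: Kappa is ranked higher on 2+4+5 = 11 ballots, Delta on 0. Kappa wins 11–0.
Kappa–Lambda: Kappa 6–5.
Kappa vs Epsilon: Kappa is ranked higher on 2 ballots, Epsilon on 9. Epsilon wins 9–2.
Alpha–Delta: Alpha 11–0.
Alpha vs Lambda: Alpha is ranked higher on 2+4 = 6 ballots, Lambda on 5. Alpha wins 6–5.
Alpha vs Epsilon: Alpha is ranked higher on 2 ballots, Epsilon on 9. Epsilon wins 9–2.
Delta vs Lambda: Delta preferred on 4 ballots; Lambda wins 7–4.
Delta vs Epsilon: Delta is ranked higher on 0 ballots, Epsilon on 11. Epsilon wins 11–0.
Lambda vs Epsilon: Lambda preferred on 2 ballots; Epsilon wins 9–2.
Only Beta has no wins; Beta is the Condorcet loser.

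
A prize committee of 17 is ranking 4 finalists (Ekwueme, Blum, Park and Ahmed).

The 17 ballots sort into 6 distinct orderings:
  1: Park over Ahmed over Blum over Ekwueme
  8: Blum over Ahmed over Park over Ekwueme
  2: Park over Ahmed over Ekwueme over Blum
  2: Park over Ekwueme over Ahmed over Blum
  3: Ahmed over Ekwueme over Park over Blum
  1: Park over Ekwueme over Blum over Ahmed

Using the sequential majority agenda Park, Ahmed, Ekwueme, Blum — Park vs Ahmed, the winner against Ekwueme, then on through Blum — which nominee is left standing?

Blum

Round 1: Park vs Ahmed — 6–11, Ahmed advances.
Round 2: Ahmed vs Ekwueme — 14–3, Ahmed advances.
Round 3: Ahmed vs Blum — 8–9, Blum advances.
The agenda winner is Blum.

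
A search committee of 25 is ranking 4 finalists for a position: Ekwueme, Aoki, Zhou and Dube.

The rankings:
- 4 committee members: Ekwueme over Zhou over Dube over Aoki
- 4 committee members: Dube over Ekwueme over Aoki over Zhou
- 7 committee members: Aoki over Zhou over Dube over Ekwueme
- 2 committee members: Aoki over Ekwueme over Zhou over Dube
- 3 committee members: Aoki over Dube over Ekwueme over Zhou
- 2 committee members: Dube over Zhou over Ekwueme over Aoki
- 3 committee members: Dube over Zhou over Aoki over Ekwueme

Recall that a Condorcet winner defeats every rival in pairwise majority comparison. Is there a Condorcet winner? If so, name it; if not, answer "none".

none

Pairwise majorities:
Ekwueme vs Aoki: Aoki, 15–10.
Ekwueme vs Zhou: Ekwueme wins 13–12.
Ekwueme vs Dube: Dube wins 19–6.
Aoki vs Zhou: Aoki, 16–9.
Aoki vs Dube: Dube wins 13–12.
Zhou–Dube: Zhou 13–12.
No candidate is unbeaten: Ekwueme loses to Aoki; Aoki loses to Dube; Zhou loses to Ekwueme; Dube loses to Zhou. In particular Ekwueme → Zhou → Dube → Ekwueme is a majority cycle — no Condorcet winner exists.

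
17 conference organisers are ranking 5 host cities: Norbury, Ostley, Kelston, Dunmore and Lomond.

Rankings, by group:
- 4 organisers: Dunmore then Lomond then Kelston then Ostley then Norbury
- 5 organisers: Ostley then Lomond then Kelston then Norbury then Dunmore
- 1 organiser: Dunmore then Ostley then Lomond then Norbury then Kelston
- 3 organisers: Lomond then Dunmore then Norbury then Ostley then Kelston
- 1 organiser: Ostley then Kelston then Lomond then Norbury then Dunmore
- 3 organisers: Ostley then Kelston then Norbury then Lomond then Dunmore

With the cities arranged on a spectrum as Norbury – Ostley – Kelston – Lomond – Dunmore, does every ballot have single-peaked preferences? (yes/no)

Axis positions: Norbury=1, Ostley=2, Kelston=3, Lomond=4, Dunmore=5.
Group 1 (peak Dunmore at position 5): ranking walks positions 5-4-3-2-1, expanding outward from the peak — single-peaked.
Group 2: ranking walks positions 2-4-3-1-5; Lomond is ranked above Kelston even though Kelston lies between Lomond and the peak Ostley on the axis — preferences dip and rise again. Not single-peaked.
Group 3: ranking walks positions 5-2-4-1-3; Ostley is ranked above Lomond even though Lomond lies between Ostley and the peak Dunmore on the axis — preferences dip and rise again. Not single-peaked.
Group 4: ranking walks positions 4-5-1-2-3; Norbury is ranked above Kelston even though Kelston lies between Norbury and the peak Lomond on the axis — preferences dip and rise again. Not single-peaked.
Group 5 (peak Ostley at position 2): ranking walks positions 2-3-4-1-5, expanding outward from the peak — single-peaked.
Group 6 (peak Ostley at position 2): ranking walks positions 2-3-1-4-5, expanding outward from the peak — single-peaked.
Group 2 violates single-peakedness, so the profile is not single-peaked on this axis.

no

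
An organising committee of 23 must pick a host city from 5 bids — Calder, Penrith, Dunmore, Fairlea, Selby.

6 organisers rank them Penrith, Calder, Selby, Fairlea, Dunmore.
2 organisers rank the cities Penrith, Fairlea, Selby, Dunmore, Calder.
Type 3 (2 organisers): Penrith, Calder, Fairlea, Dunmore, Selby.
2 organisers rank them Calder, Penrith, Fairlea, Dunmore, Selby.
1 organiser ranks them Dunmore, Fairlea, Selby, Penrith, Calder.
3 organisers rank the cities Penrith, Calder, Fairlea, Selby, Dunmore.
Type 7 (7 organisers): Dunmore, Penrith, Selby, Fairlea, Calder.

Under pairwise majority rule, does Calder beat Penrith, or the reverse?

Penrith

Ballots ranking Calder above Penrith: 2.
Ballots ranking Penrith above Calder: 23 − 2 = 21.
Penrith wins the head-to-head 21–2.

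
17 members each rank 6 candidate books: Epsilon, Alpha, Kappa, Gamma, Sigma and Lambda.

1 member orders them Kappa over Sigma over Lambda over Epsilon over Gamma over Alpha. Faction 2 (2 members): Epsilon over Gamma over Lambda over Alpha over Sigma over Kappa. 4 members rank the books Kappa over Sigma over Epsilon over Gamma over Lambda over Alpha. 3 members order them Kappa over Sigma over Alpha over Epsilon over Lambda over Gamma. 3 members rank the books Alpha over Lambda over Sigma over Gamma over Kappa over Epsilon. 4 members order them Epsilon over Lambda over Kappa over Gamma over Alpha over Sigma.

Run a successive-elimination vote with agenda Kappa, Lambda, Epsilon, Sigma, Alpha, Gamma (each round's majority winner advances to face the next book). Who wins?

Round 1: Kappa vs Lambda — 8–9, Lambda advances.
Round 2: Lambda vs Epsilon — 4–13, Epsilon advances.
Round 3: Epsilon vs Sigma — 6–11, Sigma advances.
Round 4: Sigma vs Alpha — 8–9, Alpha advances.
Round 5: Alpha vs Gamma — 6–11, Gamma advances.
Gamma survives the agenda.

Gamma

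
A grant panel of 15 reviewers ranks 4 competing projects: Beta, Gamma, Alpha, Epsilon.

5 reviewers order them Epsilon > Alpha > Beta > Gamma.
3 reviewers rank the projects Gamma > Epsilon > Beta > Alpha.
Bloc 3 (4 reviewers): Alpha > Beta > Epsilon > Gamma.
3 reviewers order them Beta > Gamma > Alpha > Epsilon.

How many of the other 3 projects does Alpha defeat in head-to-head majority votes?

2

Alpha against each rival (15 reviewers):
Alpha vs Beta: 9 to 6, Alpha.
Alpha vs Gamma: Alpha, 9–6.
Alpha–Epsilon: Epsilon 8–7.
Alpha beats Beta, Gamma; loses to Epsilon — 2 pairwise wins.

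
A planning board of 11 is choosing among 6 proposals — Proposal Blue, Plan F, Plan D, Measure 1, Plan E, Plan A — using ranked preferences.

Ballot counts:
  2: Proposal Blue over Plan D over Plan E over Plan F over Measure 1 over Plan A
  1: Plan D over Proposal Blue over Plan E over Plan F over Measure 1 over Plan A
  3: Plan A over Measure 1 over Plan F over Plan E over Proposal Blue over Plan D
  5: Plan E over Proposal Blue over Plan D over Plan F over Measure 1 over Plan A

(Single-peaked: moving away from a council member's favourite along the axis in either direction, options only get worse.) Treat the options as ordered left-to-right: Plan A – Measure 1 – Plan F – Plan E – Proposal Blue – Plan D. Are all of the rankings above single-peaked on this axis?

yes

Axis positions: Plan A=1, Measure 1=2, Plan F=3, Plan E=4, Proposal Blue=5, Plan D=6.
Group 1 (peak Proposal Blue at position 5): ranking walks positions 5-6-4-3-2-1, expanding outward from the peak — single-peaked.
Group 2 (peak Plan D at position 6): ranking walks positions 6-5-4-3-2-1, expanding outward from the peak — single-peaked.
Group 3 (peak Plan A at position 1): ranking walks positions 1-2-3-4-5-6, expanding outward from the peak — single-peaked.
Group 4 (peak Plan E at position 4): ranking walks positions 4-5-6-3-2-1, expanding outward from the peak — single-peaked.
Every ranking is single-peaked on this axis.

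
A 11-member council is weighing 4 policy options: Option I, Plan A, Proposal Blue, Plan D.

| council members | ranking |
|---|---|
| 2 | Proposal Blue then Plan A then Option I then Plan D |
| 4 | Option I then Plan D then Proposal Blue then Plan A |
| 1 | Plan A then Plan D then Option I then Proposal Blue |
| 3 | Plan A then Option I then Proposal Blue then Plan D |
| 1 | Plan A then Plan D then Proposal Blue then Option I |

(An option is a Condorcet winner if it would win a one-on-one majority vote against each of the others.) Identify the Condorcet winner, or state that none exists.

none

Head-to-head results (11 council members):
Option I vs Plan A: 4 for Option I, 7 for Plan A — Plan A by 7–4.
Option I vs Proposal Blue: 8 to 3, Option I.
Option I vs Plan D: 2+4+3 = 9 for Option I, 2 for Plan D — Option I by 9–2.
Plan A vs Proposal Blue: 5 to 6, Proposal Blue.
Plan A vs Plan D: 7 to 4, Plan A.
Proposal Blue vs Plan D: 2+3 = 5 for Proposal Blue, 6 for Plan D — Plan D by 6–5.
Each option drops at least one matchup (Option I loses to Plan A; Plan A loses to Proposal Blue; Proposal Blue loses to Option I; Plan D loses to Option I); the cycle Option I > Proposal Blue > Plan A > Option I rules out a Condorcet winner.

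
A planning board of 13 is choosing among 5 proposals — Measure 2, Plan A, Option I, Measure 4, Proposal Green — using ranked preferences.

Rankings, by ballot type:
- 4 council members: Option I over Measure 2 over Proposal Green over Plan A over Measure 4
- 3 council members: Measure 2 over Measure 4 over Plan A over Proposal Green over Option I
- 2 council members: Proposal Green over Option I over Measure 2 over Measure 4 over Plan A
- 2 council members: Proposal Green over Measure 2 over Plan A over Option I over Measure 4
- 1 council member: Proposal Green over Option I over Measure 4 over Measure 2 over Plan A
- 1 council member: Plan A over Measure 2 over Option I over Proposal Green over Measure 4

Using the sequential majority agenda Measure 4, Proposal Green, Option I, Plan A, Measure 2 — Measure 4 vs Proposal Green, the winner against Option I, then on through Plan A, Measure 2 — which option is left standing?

Round 1: Measure 4 vs Proposal Green — 3–10, Proposal Green advances.
Round 2: Proposal Green vs Option I — 8–5, Proposal Green advances.
Round 3: Proposal Green vs Plan A — 9–4, Proposal Green advances.
Round 4: Proposal Green vs Measure 2 — 5–8, Measure 2 advances.
The agenda winner is Measure 2.

Measure 2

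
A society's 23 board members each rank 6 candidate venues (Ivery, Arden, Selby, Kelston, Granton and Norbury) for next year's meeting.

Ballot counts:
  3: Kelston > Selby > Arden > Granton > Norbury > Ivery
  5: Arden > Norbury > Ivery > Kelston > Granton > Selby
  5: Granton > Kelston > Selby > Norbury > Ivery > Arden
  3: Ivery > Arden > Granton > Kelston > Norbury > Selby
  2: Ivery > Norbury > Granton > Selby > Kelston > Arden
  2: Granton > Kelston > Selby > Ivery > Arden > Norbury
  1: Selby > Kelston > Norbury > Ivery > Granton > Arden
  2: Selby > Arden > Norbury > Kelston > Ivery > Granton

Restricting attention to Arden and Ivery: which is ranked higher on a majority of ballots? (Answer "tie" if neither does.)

Ballots ranking Arden above Ivery: 3 + 5 + 2 = 10.
Ballots ranking Ivery above Arden: 23 − 10 = 13.
Ivery wins the head-to-head 13–10.

Ivery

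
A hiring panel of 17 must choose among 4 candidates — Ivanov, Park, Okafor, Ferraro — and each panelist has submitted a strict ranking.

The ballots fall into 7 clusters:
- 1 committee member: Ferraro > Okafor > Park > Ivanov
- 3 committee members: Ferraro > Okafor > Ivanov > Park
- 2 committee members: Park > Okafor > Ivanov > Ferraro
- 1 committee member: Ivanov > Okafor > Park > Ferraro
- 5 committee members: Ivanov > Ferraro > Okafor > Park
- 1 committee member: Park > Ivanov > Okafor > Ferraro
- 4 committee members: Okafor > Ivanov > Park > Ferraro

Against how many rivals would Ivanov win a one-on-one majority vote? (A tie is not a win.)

Ivanov against each rival (17 committee members):
Ivanov–Park: Ivanov 13–4.
Ivanov vs Okafor: 1+5+1 = 7 for Ivanov, 10 for Okafor — Okafor by 10–7.
Ivanov vs Ferraro: Ivanov, 13–4.
Ivanov beats Park, Ferraro; loses to Okafor — 2 pairwise wins.

2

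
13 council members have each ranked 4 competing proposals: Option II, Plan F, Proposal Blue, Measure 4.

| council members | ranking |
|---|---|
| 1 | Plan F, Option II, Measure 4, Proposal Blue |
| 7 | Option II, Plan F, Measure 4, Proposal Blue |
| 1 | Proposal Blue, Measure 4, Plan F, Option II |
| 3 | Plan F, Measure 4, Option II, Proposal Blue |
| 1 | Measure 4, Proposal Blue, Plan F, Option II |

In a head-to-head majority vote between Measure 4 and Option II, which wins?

Option II

Ballots ranking Measure 4 above Option II: 1 + 3 + 1 = 5.
Ballots ranking Option II above Measure 4: 13 − 5 = 8.
Option II wins the head-to-head 8–5.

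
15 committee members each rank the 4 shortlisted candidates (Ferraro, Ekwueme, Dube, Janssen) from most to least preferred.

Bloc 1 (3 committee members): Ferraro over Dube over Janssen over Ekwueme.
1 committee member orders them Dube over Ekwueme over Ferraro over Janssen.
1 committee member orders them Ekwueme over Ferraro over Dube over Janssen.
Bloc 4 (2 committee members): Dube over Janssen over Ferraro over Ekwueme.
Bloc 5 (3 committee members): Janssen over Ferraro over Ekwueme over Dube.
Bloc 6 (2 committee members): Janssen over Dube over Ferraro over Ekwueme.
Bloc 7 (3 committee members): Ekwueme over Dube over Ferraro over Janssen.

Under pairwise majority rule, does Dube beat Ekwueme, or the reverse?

Ballots ranking Dube above Ekwueme: 3 + 1 + 2 + 2 = 8.
Ballots ranking Ekwueme above Dube: 15 − 8 = 7.
Dube wins the head-to-head 8–7.

Dube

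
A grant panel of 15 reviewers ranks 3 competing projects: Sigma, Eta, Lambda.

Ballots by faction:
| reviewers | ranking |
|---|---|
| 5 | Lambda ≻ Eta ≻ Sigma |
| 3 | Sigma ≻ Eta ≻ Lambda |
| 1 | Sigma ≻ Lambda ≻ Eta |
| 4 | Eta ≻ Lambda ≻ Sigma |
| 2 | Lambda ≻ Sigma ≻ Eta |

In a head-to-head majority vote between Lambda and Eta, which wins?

Lambda

Ballots ranking Lambda above Eta: 5 + 1 + 2 = 8.
Ballots ranking Eta above Lambda: 15 − 8 = 7.
Lambda wins the head-to-head 8–7.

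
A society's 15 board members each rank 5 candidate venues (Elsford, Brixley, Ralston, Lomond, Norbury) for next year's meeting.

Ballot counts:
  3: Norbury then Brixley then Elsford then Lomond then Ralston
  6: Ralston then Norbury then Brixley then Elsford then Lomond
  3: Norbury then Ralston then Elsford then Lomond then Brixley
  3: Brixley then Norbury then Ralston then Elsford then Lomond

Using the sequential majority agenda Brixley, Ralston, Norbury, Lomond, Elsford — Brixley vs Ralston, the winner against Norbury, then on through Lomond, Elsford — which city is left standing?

Round 1: Brixley vs Ralston — 6–9, Ralston advances.
Round 2: Ralston vs Norbury — 6–9, Norbury advances.
Round 3: Norbury vs Lomond — 15–0, Norbury advances.
Round 4: Norbury vs Elsford — 15–0, Norbury advances.
Norbury survives the agenda.

Norbury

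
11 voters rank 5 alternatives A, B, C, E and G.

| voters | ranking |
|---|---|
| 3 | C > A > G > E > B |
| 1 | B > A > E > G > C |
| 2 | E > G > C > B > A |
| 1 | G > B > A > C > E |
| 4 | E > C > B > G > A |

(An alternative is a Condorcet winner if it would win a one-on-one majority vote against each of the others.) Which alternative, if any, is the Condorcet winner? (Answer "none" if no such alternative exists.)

Pairwise majorities:
A vs B: 3 to 8, B.
A–C: C 9–2.
A vs E: 5 to 6, E.
A–G: G 7–4.
B vs C: 1+1 = 2 for B, 9 for C — C by 9–2.
B–E: E 9–2.
B vs G: 5 to 6, G.
C vs E: C is ranked higher on 3+1 = 4 ballots, E on 7. E wins 7–4.
C vs G: C preferred on 3+4 = 7 ballots; C wins 7–4.
E–G: E 7–4.
Only E has no losses; E is the Condorcet winner.

E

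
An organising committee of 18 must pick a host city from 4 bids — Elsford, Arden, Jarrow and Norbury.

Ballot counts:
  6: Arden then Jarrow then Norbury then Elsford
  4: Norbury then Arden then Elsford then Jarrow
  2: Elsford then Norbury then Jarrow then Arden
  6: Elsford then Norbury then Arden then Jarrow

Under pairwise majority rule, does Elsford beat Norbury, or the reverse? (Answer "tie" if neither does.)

Ballots ranking Elsford above Norbury: 2 + 6 = 8.
Ballots ranking Norbury above Elsford: 18 − 8 = 10.
Norbury wins the head-to-head 10–8.

Norbury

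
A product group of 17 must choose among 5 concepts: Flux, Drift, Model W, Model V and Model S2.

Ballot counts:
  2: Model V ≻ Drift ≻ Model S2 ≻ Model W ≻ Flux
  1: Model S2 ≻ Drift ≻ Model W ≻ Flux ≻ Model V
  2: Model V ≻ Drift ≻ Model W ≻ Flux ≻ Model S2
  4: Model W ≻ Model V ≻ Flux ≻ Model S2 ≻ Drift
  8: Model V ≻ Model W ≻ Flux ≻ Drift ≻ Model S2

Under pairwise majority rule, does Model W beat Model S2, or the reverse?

Model W

Ballots ranking Model W above Model S2: 2 + 4 + 8 = 14.
Ballots ranking Model S2 above Model W: 17 − 14 = 3.
Model W wins the head-to-head 14–3.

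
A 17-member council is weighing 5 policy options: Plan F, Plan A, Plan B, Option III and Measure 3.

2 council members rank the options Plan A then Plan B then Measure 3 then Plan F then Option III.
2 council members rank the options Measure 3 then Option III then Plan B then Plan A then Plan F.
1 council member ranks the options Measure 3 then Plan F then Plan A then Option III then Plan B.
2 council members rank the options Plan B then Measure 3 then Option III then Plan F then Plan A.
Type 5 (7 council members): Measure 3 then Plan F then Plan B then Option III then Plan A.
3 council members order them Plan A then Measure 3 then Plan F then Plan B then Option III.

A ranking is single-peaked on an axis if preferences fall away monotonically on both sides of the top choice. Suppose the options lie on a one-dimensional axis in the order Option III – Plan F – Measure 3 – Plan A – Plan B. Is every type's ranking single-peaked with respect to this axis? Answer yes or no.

no

Axis positions: Option III=1, Plan F=2, Measure 3=3, Plan A=4, Plan B=5.
Type 1 (peak Plan A at position 4): ranking walks positions 4-5-3-2-1, expanding outward from the peak — single-peaked.
Type 2: ranking walks positions 3-1-5-4-2; Option III is ranked above Plan F even though Plan F lies between Option III and the peak Measure 3 on the axis — preferences dip and rise again. Not single-peaked.
Type 3 (peak Measure 3 at position 3): ranking walks positions 3-2-4-1-5, expanding outward from the peak — single-peaked.
Type 4: ranking walks positions 5-3-1-2-4; Measure 3 is ranked above Plan A even though Plan A lies between Measure 3 and the peak Plan B on the axis — preferences dip and rise again. Not single-peaked.
Type 5: ranking walks positions 3-2-5-1-4; Plan B is ranked above Plan A even though Plan A lies between Plan B and the peak Measure 3 on the axis — preferences dip and rise again. Not single-peaked.
Type 6 (peak Plan A at position 4): ranking walks positions 4-3-2-5-1, expanding outward from the peak — single-peaked.
Type 2 violates single-peakedness, so the profile is not single-peaked on this axis.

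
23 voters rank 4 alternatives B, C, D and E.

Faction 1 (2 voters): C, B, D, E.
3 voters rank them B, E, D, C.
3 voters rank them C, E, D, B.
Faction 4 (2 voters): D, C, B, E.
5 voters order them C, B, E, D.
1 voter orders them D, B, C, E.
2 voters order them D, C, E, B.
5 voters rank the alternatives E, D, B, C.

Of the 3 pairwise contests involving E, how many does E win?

E against each rival (23 voters):
E–B: B 13–10.
E–C: C 15–8.
E vs D: 3+3+5+5 = 16 for E, 7 for D — E by 16–7.
E beats D; loses to B, C — 1 pairwise win.

1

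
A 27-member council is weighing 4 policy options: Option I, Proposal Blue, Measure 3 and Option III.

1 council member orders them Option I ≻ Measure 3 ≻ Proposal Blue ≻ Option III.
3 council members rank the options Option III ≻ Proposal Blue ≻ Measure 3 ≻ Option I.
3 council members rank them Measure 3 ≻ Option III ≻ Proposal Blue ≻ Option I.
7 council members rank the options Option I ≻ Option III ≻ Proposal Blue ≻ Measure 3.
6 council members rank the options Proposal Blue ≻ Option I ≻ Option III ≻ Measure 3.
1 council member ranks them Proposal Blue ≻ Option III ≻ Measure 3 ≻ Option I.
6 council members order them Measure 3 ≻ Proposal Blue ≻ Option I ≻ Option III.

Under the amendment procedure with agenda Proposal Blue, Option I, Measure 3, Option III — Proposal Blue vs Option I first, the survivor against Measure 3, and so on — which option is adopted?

Round 1: Proposal Blue vs Option I — 19–8, Proposal Blue advances.
Round 2: Proposal Blue vs Measure 3 — 17–10, Proposal Blue advances.
Round 3: Proposal Blue vs Option III — 14–13, Proposal Blue advances.
The agenda winner is Proposal Blue.

Proposal Blue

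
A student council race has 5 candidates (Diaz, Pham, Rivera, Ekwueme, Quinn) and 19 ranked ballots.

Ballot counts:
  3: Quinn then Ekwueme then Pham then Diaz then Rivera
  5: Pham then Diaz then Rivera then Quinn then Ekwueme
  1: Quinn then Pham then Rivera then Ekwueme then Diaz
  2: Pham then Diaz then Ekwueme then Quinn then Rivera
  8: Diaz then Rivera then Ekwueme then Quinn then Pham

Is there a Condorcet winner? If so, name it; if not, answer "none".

none

Head-to-head results (19 voters):
Diaz vs Pham: Diaz is ranked higher on 8 ballots, Pham on 11. Pham wins 11–8.
Diaz vs Rivera: Diaz is ranked higher on 3+5+2+8 = 18 ballots, Rivera on 1. Diaz wins 18–1.
Diaz vs Ekwueme: Diaz is ranked higher on 5+2+8 = 15 ballots, Ekwueme on 4. Diaz wins 15–4.
Diaz vs Quinn: 15 to 4, Diaz.
Pham vs Rivera: 11 to 8, Pham.
Pham vs Ekwueme: 5+1+2 = 8 for Pham, 11 for Ekwueme — Ekwueme by 11–8.
Pham vs Quinn: Pham preferred on 5+2 = 7 ballots; Quinn wins 12–7.
Rivera vs Ekwueme: Rivera is ranked higher on 5+1+8 = 14 ballots, Ekwueme on 5. Rivera wins 14–5.
Rivera vs Quinn: Rivera preferred on 5+8 = 13 ballots; Rivera wins 13–6.
Ekwueme vs Quinn: 2+8 = 10 for Ekwueme, 9 for Quinn — Ekwueme by 10–9.
No candidate is unbeaten: Diaz loses to Pham; Pham loses to Ekwueme; Rivera loses to Diaz; Ekwueme loses to Diaz; Quinn loses to Diaz. In particular Diaz > Ekwueme > Pham > Diaz is a majority cycle — no Condorcet winner exists.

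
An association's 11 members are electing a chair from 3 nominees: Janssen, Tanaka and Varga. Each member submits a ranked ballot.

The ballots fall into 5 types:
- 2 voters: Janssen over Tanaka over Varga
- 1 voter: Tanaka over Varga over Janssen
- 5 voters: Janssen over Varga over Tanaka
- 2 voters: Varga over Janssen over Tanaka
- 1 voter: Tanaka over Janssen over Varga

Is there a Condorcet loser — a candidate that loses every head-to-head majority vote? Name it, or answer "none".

Tanaka

Head-to-head results (11 voters):
Janssen vs Tanaka: 2+5+2 = 9 for Janssen, 2 for Tanaka — Janssen by 9–2.
Janssen vs Varga: 2+5+1 = 8 for Janssen, 3 for Varga — Janssen by 8–3.
Tanaka vs Varga: Varga wins 7–4.
Tanaka loses to every other candidate — it is the Condorcet loser.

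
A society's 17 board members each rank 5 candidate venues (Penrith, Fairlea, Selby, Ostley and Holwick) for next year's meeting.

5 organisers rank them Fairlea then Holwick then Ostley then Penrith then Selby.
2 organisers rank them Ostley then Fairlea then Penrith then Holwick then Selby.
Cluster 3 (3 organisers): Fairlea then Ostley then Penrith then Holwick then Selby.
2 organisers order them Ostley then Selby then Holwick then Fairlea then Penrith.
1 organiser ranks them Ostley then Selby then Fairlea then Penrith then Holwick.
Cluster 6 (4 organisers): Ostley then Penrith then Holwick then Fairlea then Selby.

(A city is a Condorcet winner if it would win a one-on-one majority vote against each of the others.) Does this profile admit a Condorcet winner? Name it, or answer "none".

Head-to-head results (17 organisers):
Penrith vs Fairlea: Fairlea, 13–4.
Penrith vs Selby: Penrith is ranked higher on 5+2+3+4 = 14 ballots, Selby on 3. Penrith wins 14–3.
Penrith vs Ostley: Penrith is ranked higher on 0 ballots, Ostley on 17. Ostley wins 17–0.
Penrith–Holwick: Penrith 10–7.
Fairlea vs Selby: Fairlea, 14–3.
Fairlea vs Ostley: Ostley, 9–8.
Fairlea–Holwick: Fairlea 11–6.
Selby vs Ostley: Selby preferred on 0 ballots; Ostley wins 17–0.
Selby vs Holwick: 3 to 14, Holwick.
Ostley vs Holwick: Ostley is ranked higher on 2+3+2+1+4 = 12 ballots, Holwick on 5. Ostley wins 12–5.
Ostley wins every pairwise contest, so Ostley is the Condorcet winner.

Ostley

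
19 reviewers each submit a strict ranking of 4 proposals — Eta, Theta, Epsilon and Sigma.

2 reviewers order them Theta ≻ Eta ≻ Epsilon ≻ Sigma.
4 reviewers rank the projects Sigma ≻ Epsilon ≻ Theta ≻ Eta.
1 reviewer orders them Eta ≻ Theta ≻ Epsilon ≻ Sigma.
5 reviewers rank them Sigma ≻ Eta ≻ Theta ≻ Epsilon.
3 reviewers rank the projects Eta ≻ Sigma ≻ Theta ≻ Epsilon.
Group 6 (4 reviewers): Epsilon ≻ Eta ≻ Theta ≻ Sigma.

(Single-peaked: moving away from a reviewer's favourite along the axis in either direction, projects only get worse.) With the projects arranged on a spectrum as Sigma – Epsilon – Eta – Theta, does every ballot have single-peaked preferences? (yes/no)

Axis positions: Sigma=1, Epsilon=2, Eta=3, Theta=4.
Group 1 (peak Theta at position 4): ranking walks positions 4-3-2-1, expanding outward from the peak — single-peaked.
Group 2: ranking walks positions 1-2-4-3; Theta is ranked above Eta even though Eta lies between Theta and the peak Sigma on the axis — preferences dip and rise again. Not single-peaked.
Group 3 (peak Eta at position 3): ranking walks positions 3-4-2-1, expanding outward from the peak — single-peaked.
Group 4: ranking walks positions 1-3-4-2; Eta is ranked above Epsilon even though Epsilon lies between Eta and the peak Sigma on the axis — preferences dip and rise again. Not single-peaked.
Group 5: ranking walks positions 3-1-4-2; Sigma is ranked above Epsilon even though Epsilon lies between Sigma and the peak Eta on the axis — preferences dip and rise again. Not single-peaked.
Group 6 (peak Epsilon at position 2): ranking walks positions 2-3-4-1, expanding outward from the peak — single-peaked.
Group 2 violates single-peakedness, so the profile is not single-peaked on this axis.

no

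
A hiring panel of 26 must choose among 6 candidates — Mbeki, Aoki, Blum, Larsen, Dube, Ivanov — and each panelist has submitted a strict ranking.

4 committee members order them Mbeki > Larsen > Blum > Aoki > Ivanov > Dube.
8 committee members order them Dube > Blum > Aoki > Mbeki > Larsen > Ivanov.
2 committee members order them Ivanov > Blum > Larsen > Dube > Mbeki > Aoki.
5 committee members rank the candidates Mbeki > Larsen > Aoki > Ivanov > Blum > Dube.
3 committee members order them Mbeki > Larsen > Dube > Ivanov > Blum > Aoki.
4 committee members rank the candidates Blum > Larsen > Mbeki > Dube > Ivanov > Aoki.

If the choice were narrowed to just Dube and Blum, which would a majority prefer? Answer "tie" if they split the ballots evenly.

Blum

Ballots ranking Dube above Blum: 8 + 3 = 11.
Ballots ranking Blum above Dube: 26 − 11 = 15.
Blum wins the head-to-head 15–11.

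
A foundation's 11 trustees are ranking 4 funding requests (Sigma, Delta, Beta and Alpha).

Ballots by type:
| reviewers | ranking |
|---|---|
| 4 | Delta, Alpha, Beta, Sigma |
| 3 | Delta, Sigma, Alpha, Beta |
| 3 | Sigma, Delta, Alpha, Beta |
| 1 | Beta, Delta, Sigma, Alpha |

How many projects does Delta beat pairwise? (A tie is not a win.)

Delta against each rival (11 reviewers):
Delta vs Sigma: Delta is ranked higher on 4+3+1 = 8 ballots, Sigma on 3. Delta wins 8–3.
Delta vs Beta: Delta, 10–1.
Delta vs Alpha: Delta preferred on 4+3+3+1 = 11 ballots; Delta wins 11–0.
Delta beats Sigma, Beta, Alpha — 3 pairwise wins.

3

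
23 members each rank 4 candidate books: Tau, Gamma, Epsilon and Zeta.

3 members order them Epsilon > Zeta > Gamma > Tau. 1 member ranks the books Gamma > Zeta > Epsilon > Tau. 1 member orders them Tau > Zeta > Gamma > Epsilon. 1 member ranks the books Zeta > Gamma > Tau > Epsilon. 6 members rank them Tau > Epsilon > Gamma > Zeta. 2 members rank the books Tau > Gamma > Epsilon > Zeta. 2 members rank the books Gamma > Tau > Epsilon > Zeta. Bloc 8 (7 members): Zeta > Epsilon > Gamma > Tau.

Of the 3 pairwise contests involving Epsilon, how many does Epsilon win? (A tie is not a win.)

Epsilon against each rival (23 members):
Epsilon vs Tau: 11 to 12, Tau.
Epsilon vs Gamma: Epsilon preferred on 3+6+7 = 16 ballots; Epsilon wins 16–7.
Epsilon vs Zeta: Epsilon, 13–10.
Epsilon beats Gamma, Zeta; loses to Tau — 2 pairwise wins.

2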